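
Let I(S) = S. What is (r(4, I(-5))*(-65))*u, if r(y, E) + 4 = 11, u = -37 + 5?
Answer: 14560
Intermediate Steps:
u = -32
r(y, E) = 7 (r(y, E) = -4 + 11 = 7)
(r(4, I(-5))*(-65))*u = (7*(-65))*(-32) = -455*(-32) = 14560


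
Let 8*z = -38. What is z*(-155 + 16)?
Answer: 2641/4 ≈ 660.25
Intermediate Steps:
z = -19/4 (z = (⅛)*(-38) = -19/4 ≈ -4.7500)
z*(-155 + 16) = -19*(-155 + 16)/4 = -19/4*(-139) = 2641/4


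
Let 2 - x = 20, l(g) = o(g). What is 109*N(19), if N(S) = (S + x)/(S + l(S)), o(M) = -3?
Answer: 109/16 ≈ 6.8125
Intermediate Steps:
l(g) = -3
x = -18 (x = 2 - 1*20 = 2 - 20 = -18)
N(S) = (-18 + S)/(-3 + S) (N(S) = (S - 18)/(S - 3) = (-18 + S)/(-3 + S))
109*N(19) = 109*((-18 + 19)/(-3 + 19)) = 109*(1/16) = 109/16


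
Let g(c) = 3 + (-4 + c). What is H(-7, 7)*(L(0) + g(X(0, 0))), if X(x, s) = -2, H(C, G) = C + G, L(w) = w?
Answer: 0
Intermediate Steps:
g(c) = -1 + c
H(-7, 7)*(L(0) + g(X(0, 0))) = (-7 + 7)*(0 + (-1 - 2)) = 0*(0 - 3) = 0*(-3) = 0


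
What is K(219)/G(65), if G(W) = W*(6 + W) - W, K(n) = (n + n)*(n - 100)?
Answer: 3723/325 ≈ 11.455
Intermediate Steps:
K(n) = 2*n*(-100 + n) (K(n) = (2*n)*(-100 + n) = 2*n*(-100 + n))
G(W) = -W + W*(6 + W)
K(219)/G(65) = (2*219*(-100 + 219))/((65*(5 + 65))) = (2*219*119)/((65*70)) = 52122/4550 = 52122*(1/4550) = 3723/325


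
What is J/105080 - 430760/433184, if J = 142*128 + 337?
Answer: -1163897669/1422467960 ≈ -0.81822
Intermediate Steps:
J = 18513 (J = 18176 + 337 = 18513)
J/105080 - 430760/433184 = 18513/105080 - 430760/433184 = 18513*(1/105080) - 430760*1/433184 = 18513/105080 - 53845/54148 = -1163897669/1422467960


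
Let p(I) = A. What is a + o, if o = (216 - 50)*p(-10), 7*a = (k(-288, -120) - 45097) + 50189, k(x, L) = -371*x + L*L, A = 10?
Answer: 137960/7 ≈ 19709.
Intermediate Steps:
p(I) = 10
k(x, L) = L² - 371*x (k(x, L) = -371*x + L² = L² - 371*x)
a = 126340/7 (a = ((((-120)² - 371*(-288)) - 45097) + 50189)/7 = (((14400 + 106848) - 45097) + 50189)/7 = ((121248 - 45097) + 50189)/7 = (76151 + 50189)/7 = (⅐)*126340 = 126340/7 ≈ 18049.)
o = 1660 (o = (216 - 50)*10 = 166*10 = 1660)
a + o = 126340/7 + 1660 = 137960/7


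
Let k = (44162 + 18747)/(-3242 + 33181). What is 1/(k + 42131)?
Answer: 4277/180203274 ≈ 2.3734e-5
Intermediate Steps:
k = 8987/4277 (k = 62909/29939 = 62909*(1/29939) = 8987/4277 ≈ 2.1012)
1/(k + 42131) = 1/(8987/4277 + 42131) = 1/(180203274/4277) = 4277/180203274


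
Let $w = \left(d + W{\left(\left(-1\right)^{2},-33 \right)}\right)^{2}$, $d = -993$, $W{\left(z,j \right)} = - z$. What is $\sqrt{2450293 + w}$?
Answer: $\sqrt{3438329} \approx 1854.3$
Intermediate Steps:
$w = 988036$ ($w = \left(-993 - \left(-1\right)^{2}\right)^{2} = \left(-993 - 1\right)^{2} = \left(-994\right)^{2} = 988036$)
$\sqrt{2450293 + w} = \sqrt{2450293 + 988036} = \sqrt{3438329}$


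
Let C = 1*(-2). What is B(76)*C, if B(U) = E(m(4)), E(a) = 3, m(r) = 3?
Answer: -6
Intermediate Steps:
B(U) = 3
C = -2
B(76)*C = 3*(-2) = -6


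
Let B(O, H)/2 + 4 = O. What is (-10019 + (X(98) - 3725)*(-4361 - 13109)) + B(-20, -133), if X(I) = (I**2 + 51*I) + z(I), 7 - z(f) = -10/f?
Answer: -9317611153/49 ≈ -1.9016e+8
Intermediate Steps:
z(f) = 7 + 10/f (z(f) = 7 - (-10)/f = 7 + 10/f)
B(O, H) = -8 + 2*O
X(I) = 7 + I**2 + 10/I + 51*I (X(I) = (I**2 + 51*I) + (7 + 10/I) = 7 + I**2 + 10/I + 51*I)
(-10019 + (X(98) - 3725)*(-4361 - 13109)) + B(-20, -133) = (-10019 + ((7 + 98**2 + 10/98 + 51*98) - 3725)*(-4361 - 13109)) + (-8 + 2*(-20)) = (-10019 + ((7 + 9604 + 10*(1/98) + 4998) - 3725)*(-17470)) + (-8 - 40) = (-10019 + ((7 + 9604 + 5/49 + 4998) - 3725)*(-17470)) - 48 = (-10019 + (715846/49 - 3725)*(-17470)) - 48 = (-10019 + (533321/49)*(-17470)) - 48 = (-10019 - 9317117870/49) - 48 = -9317608801/49 - 48 = -9317611153/49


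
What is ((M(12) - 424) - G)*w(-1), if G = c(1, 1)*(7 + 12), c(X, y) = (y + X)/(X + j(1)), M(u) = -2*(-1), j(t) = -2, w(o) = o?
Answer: 384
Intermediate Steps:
M(u) = 2
c(X, y) = (X + y)/(-2 + X) (c(X, y) = (y + X)/(X - 2) = (X + y)/(-2 + X))
G = -38 (G = ((1 + 1)/(-2 + 1))*(7 + 12) = (2/(-1))*19 = -1*2*19 = -2*19 = -38)
((M(12) - 424) - G)*w(-1) = ((2 - 424) - 1*(-38))*(-1) = (-422 + 38)*(-1) = -384*(-1) = 384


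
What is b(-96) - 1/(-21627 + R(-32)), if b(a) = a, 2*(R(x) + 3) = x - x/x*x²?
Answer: -2127167/22158 ≈ -96.000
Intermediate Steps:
R(x) = -3 + x/2 - x²/2 (R(x) = -3 + (x - x/x*x²)/2 = -3 + (x - x²)/2 = -3 + (x/2 - x²/2) = -3 + x/2 - x²/2)
b(-96) - 1/(-21627 + R(-32)) = -96 - 1/(-21627 + (-3 + (½)*(-32) - ½*(-32)²)) = -96 - 1/(-21627 + (-3 - 16 - ½*1024)) = -96 - 1/(-21627 + (-3 - 16 - 512)) = -96 - 1/(-21627 - 531) = -96 - 1/(-22158) = -96 - 1*(-1/22158) = -96 + 1/22158 = -2127167/22158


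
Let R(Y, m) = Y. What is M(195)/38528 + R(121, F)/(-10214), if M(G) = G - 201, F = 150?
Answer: -1180793/98381248 ≈ -0.012002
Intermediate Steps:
M(G) = -201 + G
M(195)/38528 + R(121, F)/(-10214) = (-201 + 195)/38528 + 121/(-10214) = -6*1/38528 + 121*(-1/10214) = -3/19264 - 121/10214 = -1180793/98381248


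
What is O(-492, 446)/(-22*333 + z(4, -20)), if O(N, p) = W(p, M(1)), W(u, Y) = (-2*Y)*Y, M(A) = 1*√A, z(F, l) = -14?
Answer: 1/3670 ≈ 0.00027248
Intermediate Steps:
M(A) = √A
W(u, Y) = -2*Y²
O(N, p) = -2 (O(N, p) = -2*(√1)² = -2*1² = -2*1 = -2)
O(-492, 446)/(-22*333 + z(4, -20)) = -2/(-22*333 - 14) = -2/(-7326 - 14) = -2/(-7340) = -2*(-1/7340) = 1/3670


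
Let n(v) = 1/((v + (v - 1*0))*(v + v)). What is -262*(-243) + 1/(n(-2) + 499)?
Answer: 508373026/7985 ≈ 63666.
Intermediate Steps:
n(v) = 1/(4*v²) (n(v) = 1/((v + (v + 0))*(2*v)) = 1/((v + v)*(2*v)) = 1/((2*v)*(2*v)) = 1/(4*v²))
-262*(-243) + 1/(n(-2) + 499) = -262*(-243) + 1/((¼)/(-2)² + 499) = 63666 + 1/((¼)*(¼) + 499) = 63666 + 1/(1/16 + 499) = 63666 + 1/(7985/16) = 63666 + 16/7985 = 508373026/7985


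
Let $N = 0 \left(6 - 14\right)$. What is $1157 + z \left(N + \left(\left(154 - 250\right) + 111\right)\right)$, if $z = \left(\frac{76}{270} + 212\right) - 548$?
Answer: $- \frac{34909}{9} \approx -3878.8$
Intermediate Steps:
$N = 0$ ($N = 0 \left(-8\right) = 0$)
$z = - \frac{45322}{135}$ ($z = \left(76 \cdot \frac{1}{270} + 212\right) - 548 = \left(\frac{38}{135} + 212\right) - 548 = \frac{28658}{135} - 548 = - \frac{45322}{135} \approx -335.72$)
$1157 + z \left(N + \left(\left(154 - 250\right) + 111\right)\right) = 1157 - \frac{45322 \left(0 + \left(\left(154 - 250\right) + 111\right)\right)}{135} = 1157 - \frac{45322 \left(0 + \left(-96 + 111\right)\right)}{135} = 1157 - \frac{45322 \left(0 + 15\right)}{135} = 1157 - \frac{45322}{9} = - \frac{34909}{9}$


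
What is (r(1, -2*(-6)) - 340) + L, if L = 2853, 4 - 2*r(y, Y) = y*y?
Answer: 5029/2 ≈ 2514.5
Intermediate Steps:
r(y, Y) = 2 - y²/2 (r(y, Y) = 2 - y*y/2 = 2 - y²/2)
(r(1, -2*(-6)) - 340) + L = ((2 - ½*1²) - 340) + 2853 = ((2 - ½*1) - 340) + 2853 = ((2 - ½) - 340) + 2853 = (3/2 - 340) + 2853 = -677/2 + 2853 = 5029/2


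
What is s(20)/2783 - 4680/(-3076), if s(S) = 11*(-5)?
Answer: 292165/194557 ≈ 1.5017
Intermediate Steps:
s(S) = -55
s(20)/2783 - 4680/(-3076) = -55/2783 - 4680/(-3076) = -55*1/2783 - 4680*(-1/3076) = -5/253 + 1170/769 = 292165/194557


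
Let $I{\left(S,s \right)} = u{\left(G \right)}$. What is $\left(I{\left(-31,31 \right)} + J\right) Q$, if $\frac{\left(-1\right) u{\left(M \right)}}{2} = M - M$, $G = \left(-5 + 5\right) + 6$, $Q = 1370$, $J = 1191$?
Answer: $1631670$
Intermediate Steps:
$G = 6$ ($G = 0 + 6 = 6$)
$u{\left(M \right)} = 0$ ($u{\left(M \right)} = - 2 \left(M - M\right) = \left(-2\right) 0 = 0$)
$I{\left(S,s \right)} = 0$
$\left(I{\left(-31,31 \right)} + J\right) Q = \left(0 + 1191\right) 1370 = 1191 \cdot 1370 = 1631670$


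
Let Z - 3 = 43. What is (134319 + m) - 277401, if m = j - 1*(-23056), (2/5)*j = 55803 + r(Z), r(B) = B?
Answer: 39193/2 ≈ 19597.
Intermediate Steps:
Z = 46 (Z = 3 + 43 = 46)
j = 279245/2 (j = 5*(55803 + 46)/2 = (5/2)*55849 = 279245/2 ≈ 1.3962e+5)
m = 325357/2 (m = 279245/2 - 1*(-23056) = 279245/2 + 23056 = 325357/2 ≈ 1.6268e+5)
(134319 + m) - 277401 = (134319 + 325357/2) - 277401 = 593995/2 - 277401 = 39193/2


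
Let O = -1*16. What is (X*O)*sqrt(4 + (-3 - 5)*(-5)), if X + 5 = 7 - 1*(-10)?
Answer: -384*sqrt(11) ≈ -1273.6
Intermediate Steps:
O = -16
X = 12 (X = -5 + (7 - 1*(-10)) = -5 + (7 + 10) = -5 + 17 = 12)
(X*O)*sqrt(4 + (-3 - 5)*(-5)) = (12*(-16))*sqrt(4 + (-3 - 5)*(-5)) = -192*sqrt(4 - 8*(-5)) = -192*sqrt(4 + 40) = -384*sqrt(11)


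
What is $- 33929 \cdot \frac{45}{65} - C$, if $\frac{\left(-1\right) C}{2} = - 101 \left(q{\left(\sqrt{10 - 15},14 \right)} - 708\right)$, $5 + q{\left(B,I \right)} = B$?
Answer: $\frac{1566977}{13} - 202 i \sqrt{5} \approx 1.2054 \cdot 10^{5} - 451.69 i$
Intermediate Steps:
$q{\left(B,I \right)} = -5 + B$
$C = -144026 + 202 i \sqrt{5}$ ($C = - 2 \left(- 101 \left(\left(-5 + \sqrt{10 - 15}\right) - 708\right)\right) = - 2 \left(- 101 \left(\left(-5 + \sqrt{-5}\right) - 708\right)\right) = - 2 \left(- 101 \left(\left(-5 + i \sqrt{5}\right) - 708\right)\right) = - 2 \left(- 101 \left(-713 + i \sqrt{5}\right)\right) = - 2 \left(72013 - 101 i \sqrt{5}\right) = -144026 + 202 i \sqrt{5} \approx -1.4403 \cdot 10^{5} + 451.69 i$)
$- 33929 \cdot \frac{45}{65} - C = - 33929 \cdot \frac{45}{65} - \left(-144026 + 202 i \sqrt{5}\right) = - 33929 \cdot 45 \cdot \frac{1}{65} + \left(144026 - 202 i \sqrt{5}\right) = \left(-33929\right) \frac{9}{13} + \left(144026 - 202 i \sqrt{5}\right) = - \frac{305361}{13} + \left(144026 - 202 i \sqrt{5}\right) = \frac{1566977}{13} - 202 i \sqrt{5}$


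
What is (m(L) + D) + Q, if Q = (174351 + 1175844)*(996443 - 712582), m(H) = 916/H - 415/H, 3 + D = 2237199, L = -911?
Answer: 349158915422400/911 ≈ 3.8327e+11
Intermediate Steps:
D = 2237196 (D = -3 + 2237199 = 2237196)
m(H) = 501/H
Q = 383267702895 (Q = 1350195*283861 = 383267702895)
(m(L) + D) + Q = (501/(-911) + 2237196) + 383267702895 = (501*(-1/911) + 2237196) + 383267702895 = (-501/911 + 2237196) + 383267702895 = 2038085055/911 + 383267702895 = 349158915422400/911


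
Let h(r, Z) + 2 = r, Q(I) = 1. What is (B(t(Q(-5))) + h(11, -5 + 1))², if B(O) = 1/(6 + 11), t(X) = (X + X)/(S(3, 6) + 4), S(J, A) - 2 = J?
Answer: 23716/289 ≈ 82.062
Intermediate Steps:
S(J, A) = 2 + J
t(X) = 2*X/9 (t(X) = (X + X)/((2 + 3) + 4) = (2*X)/(5 + 4) = (2*X)/9 = (2*X)*(⅑) = 2*X/9)
h(r, Z) = -2 + r
B(O) = 1/17
(B(t(Q(-5))) + h(11, -5 + 1))² = (1/17 + (-2 + 11))² = (1/17 + 9)² = (154/17)² = 23716/289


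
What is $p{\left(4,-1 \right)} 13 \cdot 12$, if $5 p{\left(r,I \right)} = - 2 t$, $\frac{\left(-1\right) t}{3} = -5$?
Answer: $-936$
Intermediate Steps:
$t = 15$ ($t = \left(-3\right) \left(-5\right) = 15$)
$p{\left(r,I \right)} = -6$ ($p{\left(r,I \right)} = \frac{\left(-2\right) 15}{5} = \frac{1}{5} \left(-30\right) = -6$)
$p{\left(4,-1 \right)} 13 \cdot 12 = \left(-6\right) 13 \cdot 12 = \left(-78\right) 12 = -936$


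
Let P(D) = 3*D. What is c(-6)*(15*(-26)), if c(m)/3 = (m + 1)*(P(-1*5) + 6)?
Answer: -52650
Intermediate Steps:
c(m) = -27 - 27*m (c(m) = 3*((m + 1)*(3*(-1*5) + 6)) = 3*((1 + m)*(3*(-5) + 6)) = 3*((1 + m)*(-15 + 6)) = 3*((1 + m)*(-9)) = 3*(-9 - 9*m) = -27 - 27*m)
c(-6)*(15*(-26)) = (-27 - 27*(-6))*(15*(-26)) = (-27 + 162)*(-390) = 135*(-390) = -52650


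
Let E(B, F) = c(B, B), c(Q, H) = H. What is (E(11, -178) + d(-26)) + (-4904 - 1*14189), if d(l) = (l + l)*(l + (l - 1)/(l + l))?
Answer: -17757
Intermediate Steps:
E(B, F) = B
d(l) = 2*l*(l + (-1 + l)/(2*l)) (d(l) = (2*l)*(l + (-1 + l)/((2*l))) = (2*l)*(l + (-1 + l)*(1/(2*l))) = (2*l)*(l + (-1 + l)/(2*l)) = 2*l*(l + (-1 + l)/(2*l)))
(E(11, -178) + d(-26)) + (-4904 - 1*14189) = (11 + (-1 - 26 + 2*(-26)²)) + (-4904 - 1*14189) = (11 + (-1 - 26 + 2*676)) + (-4904 - 14189) = (11 + (-1 - 26 + 1352)) - 19093 = (11 + 1325) - 19093 = 1336 - 19093 = -17757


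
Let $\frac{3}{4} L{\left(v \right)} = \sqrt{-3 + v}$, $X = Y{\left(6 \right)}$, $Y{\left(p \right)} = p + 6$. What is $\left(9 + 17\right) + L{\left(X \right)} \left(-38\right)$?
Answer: $-126$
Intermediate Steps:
$Y{\left(p \right)} = 6 + p$
$X = 12$ ($X = 6 + 6 = 12$)
$L{\left(v \right)} = \frac{4 \sqrt{-3 + v}}{3}$
$\left(9 + 17\right) + L{\left(X \right)} \left(-38\right) = \left(9 + 17\right) + \frac{4 \sqrt{-3 + 12}}{3} \left(-38\right) = 26 + \frac{4 \sqrt{9}}{3} \left(-38\right) = 26 + \frac{4}{3} \cdot 3 \left(-38\right) = 26 + 4 \left(-38\right) = 26 - 152 = -126$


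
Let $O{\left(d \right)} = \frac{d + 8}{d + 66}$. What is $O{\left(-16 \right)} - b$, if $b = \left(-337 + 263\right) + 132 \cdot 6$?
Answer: $- \frac{17954}{25} \approx -718.16$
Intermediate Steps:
$O{\left(d \right)} = \frac{8 + d}{66 + d}$
$b = 718$ ($b = -74 + 792 = 718$)
$O{\left(-16 \right)} - b = \frac{8 - 16}{66 - 16} - 718 = \frac{1}{50} \left(-8\right) - 718 = - \frac{4}{25} - 718 = - \frac{17954}{25}$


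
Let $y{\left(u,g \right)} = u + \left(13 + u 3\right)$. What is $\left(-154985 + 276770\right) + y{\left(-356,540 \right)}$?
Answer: $120374$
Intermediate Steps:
$y{\left(u,g \right)} = 13 + 4 u$ ($y{\left(u,g \right)} = u + \left(13 + 3 u\right) = 13 + 4 u$)
$\left(-154985 + 276770\right) + y{\left(-356,540 \right)} = \left(-154985 + 276770\right) + \left(13 + 4 \left(-356\right)\right) = 121785 + \left(13 - 1424\right) = 121785 - 1411 = 120374$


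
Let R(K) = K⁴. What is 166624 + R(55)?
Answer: 9317249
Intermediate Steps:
166624 + R(55) = 166624 + 55⁴ = 166624 + 9150625 = 9317249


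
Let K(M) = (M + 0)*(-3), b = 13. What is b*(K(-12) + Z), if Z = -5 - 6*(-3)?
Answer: 637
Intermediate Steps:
Z = 13 (Z = -5 + 18 = 13)
K(M) = -3*M (K(M) = M*(-3) = -3*M)
b*(K(-12) + Z) = 13*(-3*(-12) + 13) = 13*(36 + 13) = 13*49 = 637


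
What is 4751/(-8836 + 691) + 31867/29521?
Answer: 119302444/240448545 ≈ 0.49617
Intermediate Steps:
4751/(-8836 + 691) + 31867/29521 = 4751/(-8145) + 31867*(1/29521) = 4751*(-1/8145) + 31867/29521 = -4751/8145 + 31867/29521 = 119302444/240448545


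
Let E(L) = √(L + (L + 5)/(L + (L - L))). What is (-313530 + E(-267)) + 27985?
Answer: -285545 + 11*I*√156729/267 ≈ -2.8555e+5 + 16.31*I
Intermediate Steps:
E(L) = √(L + (5 + L)/L) (E(L) = √(L + (5 + L)/(L + 0)) = √(L + (5 + L)/L))
(-313530 + E(-267)) + 27985 = (-313530 + √(1 - 267 + 5/(-267))) + 27985 = (-313530 + √(1 - 267 + 5*(-1/267))) + 27985 = (-313530 + √(1 - 267 - 5/267)) + 27985 = (-313530 + √(-71027/267)) + 27985 = (-313530 + 11*I*√156729/267) + 27985 = -285545 + 11*I*√156729/267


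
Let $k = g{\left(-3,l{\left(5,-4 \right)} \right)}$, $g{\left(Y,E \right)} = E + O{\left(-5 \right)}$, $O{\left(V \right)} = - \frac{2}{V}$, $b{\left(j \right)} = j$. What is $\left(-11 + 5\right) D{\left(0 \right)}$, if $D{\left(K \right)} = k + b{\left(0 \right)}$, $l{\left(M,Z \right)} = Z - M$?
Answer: $\frac{258}{5} \approx 51.6$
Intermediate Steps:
$g{\left(Y,E \right)} = \frac{2}{5} + E$ ($g{\left(Y,E \right)} = E - \frac{2}{-5} = E - - \frac{2}{5} = E + \frac{2}{5} = \frac{2}{5} + E$)
$k = - \frac{43}{5}$ ($k = \frac{2}{5} - 9 = - \frac{43}{5} \approx -8.6$)
$D{\left(K \right)} = - \frac{43}{5}$ ($D{\left(K \right)} = - \frac{43}{5} + 0 = - \frac{43}{5}$)
$\left(-11 + 5\right) D{\left(0 \right)} = \left(-11 + 5\right) \left(- \frac{43}{5}\right) = \left(-6\right) \left(- \frac{43}{5}\right) = \frac{258}{5}$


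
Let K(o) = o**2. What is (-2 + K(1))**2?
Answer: 1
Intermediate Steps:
(-2 + K(1))**2 = (-2 + 1**2)**2 = (-2 + 1)**2 = (-1)**2 = 1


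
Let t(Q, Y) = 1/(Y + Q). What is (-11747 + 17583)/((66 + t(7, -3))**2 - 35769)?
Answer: -93376/502079 ≈ -0.18598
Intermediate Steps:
t(Q, Y) = 1/(Q + Y)
(-11747 + 17583)/((66 + t(7, -3))**2 - 35769) = (-11747 + 17583)/((66 + 1/(7 - 3))**2 - 35769) = 5836/((66 + 1/4)**2 - 35769) = 5836/((265/4)**2 - 35769) = 5836/(70225/16 - 35769) = 5836/(-502079/16) = 5836*(-16/502079) = -93376/502079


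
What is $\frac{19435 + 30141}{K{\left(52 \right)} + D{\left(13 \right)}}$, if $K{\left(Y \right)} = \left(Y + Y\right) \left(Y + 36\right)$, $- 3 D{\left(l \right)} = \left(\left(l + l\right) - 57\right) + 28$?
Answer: $\frac{49576}{9153} \approx 5.4164$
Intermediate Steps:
$D{\left(l \right)} = \frac{29}{3} - \frac{2 l}{3}$ ($D{\left(l \right)} = - \frac{\left(\left(l + l\right) - 57\right) + 28}{3} = - \frac{\left(2 l - 57\right) + 28}{3} = - \frac{\left(-57 + 2 l\right) + 28}{3} = - \frac{-29 + 2 l}{3} = \frac{29}{3} - \frac{2 l}{3}$)
$K{\left(Y \right)} = 2 Y \left(36 + Y\right)$
$\frac{19435 + 30141}{K{\left(52 \right)} + D{\left(13 \right)}} = \frac{19435 + 30141}{2 \cdot 52 \left(36 + 52\right) + \left(\frac{29}{3} - \frac{26}{3}\right)} = \frac{49576}{2 \cdot 52 \cdot 88 + \left(\frac{29}{3} - \frac{26}{3}\right)} = \frac{49576}{9152 + 1} = \frac{49576}{9153}$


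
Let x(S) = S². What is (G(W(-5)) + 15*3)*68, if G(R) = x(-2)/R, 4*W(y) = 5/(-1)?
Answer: 14212/5 ≈ 2842.4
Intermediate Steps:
W(y) = -5/4 (W(y) = (5/(-1))/4 = (5*(-1))/4 = (¼)*(-5) = -5/4)
G(R) = 4/R (G(R) = (-2)²/R = 4/R)
(G(W(-5)) + 15*3)*68 = (4/(-5/4) + 15*3)*68 = (4*(-⅘) + 45)*68 = (-16/5 + 45)*68 = (209/5)*68 = 14212/5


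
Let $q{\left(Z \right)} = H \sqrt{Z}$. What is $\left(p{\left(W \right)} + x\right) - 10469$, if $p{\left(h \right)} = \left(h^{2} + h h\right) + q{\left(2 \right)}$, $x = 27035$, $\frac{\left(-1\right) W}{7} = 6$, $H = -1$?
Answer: $20094 - \sqrt{2} \approx 20093.0$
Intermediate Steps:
$q{\left(Z \right)} = - \sqrt{Z}$
$W = -42$ ($W = \left(-7\right) 6 = -42$)
$p{\left(h \right)} = - \sqrt{2} + 2 h^{2}$ ($p{\left(h \right)} = \left(h^{2} + h h\right) - \sqrt{2} = \left(h^{2} + h^{2}\right) - \sqrt{2} = 2 h^{2} - \sqrt{2} = - \sqrt{2} + 2 h^{2}$)
$\left(p{\left(W \right)} + x\right) - 10469 = \left(\left(- \sqrt{2} + 2 \left(-42\right)^{2}\right) + 27035\right) - 10469 = \left(\left(- \sqrt{2} + 2 \cdot 1764\right) + 27035\right) - 10469 = \left(\left(- \sqrt{2} + 3528\right) + 27035\right) - 10469 = \left(\left(3528 - \sqrt{2}\right) + 27035\right) - 10469 = \left(30563 - \sqrt{2}\right) - 10469 = 20094 - \sqrt{2}$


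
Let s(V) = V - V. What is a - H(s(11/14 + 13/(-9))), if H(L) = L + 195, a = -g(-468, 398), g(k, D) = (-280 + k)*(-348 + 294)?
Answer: -40587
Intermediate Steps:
g(k, D) = 15120 - 54*k (g(k, D) = (-280 + k)*(-54) = 15120 - 54*k)
s(V) = 0
a = -40392 (a = -(15120 - 54*(-468)) = -(15120 + 25272) = -1*40392 = -40392)
H(L) = 195 + L
a - H(s(11/14 + 13/(-9))) = -40392 - (195 + 0) = -40392 - 1*195 = -40392 - 195 = -40587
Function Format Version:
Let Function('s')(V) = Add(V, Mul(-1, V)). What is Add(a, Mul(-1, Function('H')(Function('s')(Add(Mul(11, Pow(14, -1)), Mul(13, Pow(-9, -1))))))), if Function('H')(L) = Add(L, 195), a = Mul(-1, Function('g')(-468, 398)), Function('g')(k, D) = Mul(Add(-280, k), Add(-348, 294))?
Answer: -40587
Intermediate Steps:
Function('g')(k, D) = Add(15120, Mul(-54, k)) (Function('g')(k, D) = Mul(Add(-280, k), -54) = Add(15120, Mul(-54, k)))
Function('s')(V) = 0
a = -40392 (a = Mul(-1, Add(15120, Mul(-54, -468))) = Mul(-1, Add(15120, 25272)) = Mul(-1, 40392) = -40392)
Function('H')(L) = Add(195, L)
Add(a, Mul(-1, Function('H')(Function('s')(Add(Mul(11, Pow(14, -1)), Mul(13, Pow(-9, -1))))))) = Add(-40392, Mul(-1, Add(195, 0))) = Add(-40392, Mul(-1, 195)) = Add(-40392, -195) = -40587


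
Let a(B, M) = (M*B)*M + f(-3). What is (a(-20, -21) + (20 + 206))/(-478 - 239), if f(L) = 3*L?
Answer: 8603/717 ≈ 11.999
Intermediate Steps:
a(B, M) = -9 + B*M² (a(B, M) = (M*B)*M + 3*(-3) = (B*M)*M - 9 = B*M² - 9 = -9 + B*M²)
(a(-20, -21) + (20 + 206))/(-478 - 239) = ((-9 - 20*(-21)²) + (20 + 206))/(-478 - 239) = ((-9 - 20*441) + 226)/(-717) = ((-9 - 8820) + 226)*(-1/717) = (-8829 + 226)*(-1/717) = -8603*(-1/717) = 8603/717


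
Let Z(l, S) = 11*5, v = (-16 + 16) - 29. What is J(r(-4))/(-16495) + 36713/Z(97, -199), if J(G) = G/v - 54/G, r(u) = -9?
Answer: 702473482/1052381 ≈ 667.51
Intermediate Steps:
v = -29 (v = 0 - 29 = -29)
J(G) = -54/G - G/29 (J(G) = G/(-29) - 54/G = G*(-1/29) - 54/G = -G/29 - 54/G = -54/G - G/29)
Z(l, S) = 55
J(r(-4))/(-16495) + 36713/Z(97, -199) = (-54/(-9) - 1/29*(-9))/(-16495) + 36713/55 = (-54*(-⅑) + 9/29)*(-1/16495) + 36713*(1/55) = (6 + 9/29)*(-1/16495) + 36713/55 = (183/29)*(-1/16495) + 36713/55 = -183/478355 + 36713/55 = 702473482/1052381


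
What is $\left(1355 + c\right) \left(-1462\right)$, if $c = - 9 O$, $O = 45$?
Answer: $-1388900$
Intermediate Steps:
$c = -405$ ($c = \left(-9\right) 45 = -405$)
$\left(1355 + c\right) \left(-1462\right) = \left(1355 - 405\right) \left(-1462\right) = 950 \left(-1462\right) = -1388900$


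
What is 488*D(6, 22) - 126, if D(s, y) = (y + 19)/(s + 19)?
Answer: 16858/25 ≈ 674.32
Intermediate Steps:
D(s, y) = (19 + y)/(19 + s)
488*D(6, 22) - 126 = 488*((19 + 22)/(19 + 6)) - 126 = 488*(41/25) - 126 = 20008/25 - 126 = 16858/25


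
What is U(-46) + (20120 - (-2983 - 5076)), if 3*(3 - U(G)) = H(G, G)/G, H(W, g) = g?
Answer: 84545/3 ≈ 28182.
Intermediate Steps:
U(G) = 8/3 (U(G) = 3 - G/(3*G) = 3 - ⅓*1 = 3 - ⅓ = 8/3)
U(-46) + (20120 - (-2983 - 5076)) = 8/3 + (20120 - (-2983 - 5076)) = 8/3 + (20120 - 1*(-8059)) = 8/3 + (20120 + 8059) = 8/3 + 28179 = 84545/3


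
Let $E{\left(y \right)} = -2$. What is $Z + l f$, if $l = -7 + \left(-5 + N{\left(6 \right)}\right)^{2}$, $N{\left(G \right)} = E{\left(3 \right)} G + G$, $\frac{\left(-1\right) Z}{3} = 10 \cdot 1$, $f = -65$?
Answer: $-7440$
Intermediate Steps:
$Z = -30$ ($Z = - 3 \cdot 10 \cdot 1 = \left(-3\right) 10 = -30$)
$N{\left(G \right)} = - G$ ($N{\left(G \right)} = - 2 G + G = - G$)
$l = 114$ ($l = -7 + \left(-5 - 6\right)^{2} = -7 + \left(-11\right)^{2} = -7 + 121 = 114$)
$Z + l f = -30 + 114 \left(-65\right) = -30 - 7410 = -7440$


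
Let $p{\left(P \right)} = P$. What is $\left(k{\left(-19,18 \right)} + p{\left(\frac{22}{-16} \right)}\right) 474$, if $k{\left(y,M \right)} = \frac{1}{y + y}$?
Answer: $- \frac{50481}{76} \approx -664.22$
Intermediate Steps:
$k{\left(y,M \right)} = \frac{1}{2 y}$
$\left(k{\left(-19,18 \right)} + p{\left(\frac{22}{-16} \right)}\right) 474 = \left(\frac{1}{2 \left(-19\right)} + \frac{22}{-16}\right) 474 = \left(\frac{1}{2} \left(- \frac{1}{19}\right) + 22 \left(- \frac{1}{16}\right)\right) 474 = \left(- \frac{1}{38} - \frac{11}{8}\right) 474 = \left(- \frac{213}{152}\right) 474 = - \frac{50481}{76}$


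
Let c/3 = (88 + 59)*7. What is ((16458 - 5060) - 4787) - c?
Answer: 3524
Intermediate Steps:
c = 3087 (c = 3*((88 + 59)*7) = 3*(147*7) = 3*1029 = 3087)
((16458 - 5060) - 4787) - c = ((16458 - 5060) - 4787) - 1*3087 = (11398 - 4787) - 3087 = 6611 - 3087 = 3524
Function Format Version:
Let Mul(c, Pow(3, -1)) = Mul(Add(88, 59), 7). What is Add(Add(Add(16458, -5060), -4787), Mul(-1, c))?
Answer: 3524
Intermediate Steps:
c = 3087 (c = Mul(3, Mul(Add(88, 59), 7)) = Mul(3, Mul(147, 7)) = Mul(3, 1029) = 3087)
Add(Add(Add(16458, -5060), -4787), Mul(-1, c)) = Add(Add(Add(16458, -5060), -4787), Mul(-1, 3087)) = Add(Add(11398, -4787), -3087) = Add(6611, -3087) = 3524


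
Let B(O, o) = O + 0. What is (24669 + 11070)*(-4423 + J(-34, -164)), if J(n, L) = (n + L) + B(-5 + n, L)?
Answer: -166543740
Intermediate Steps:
B(O, o) = O
J(n, L) = -5 + L + 2*n (J(n, L) = (n + L) + (-5 + n) = (L + n) + (-5 + n) = -5 + L + 2*n)
(24669 + 11070)*(-4423 + J(-34, -164)) = (24669 + 11070)*(-4423 + (-5 - 164 + 2*(-34))) = 35739*(-4423 + (-5 - 164 - 68)) = 35739*(-4423 - 237) = 35739*(-4660) = -166543740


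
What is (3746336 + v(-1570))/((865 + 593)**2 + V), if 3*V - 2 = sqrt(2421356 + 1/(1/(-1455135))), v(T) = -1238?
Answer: 71650773014436/40669877796215 - 11235294*sqrt(966221)/40669877796215 ≈ 1.7615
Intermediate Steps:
V = 2/3 + sqrt(966221)/3 (V = 2/3 + sqrt(2421356 + 1/(1/(-1455135)))/3 = 2/3 + sqrt(2421356 + 1/(-1/1455135))/3 = 2/3 + sqrt(2421356 - 1455135)/3 = 2/3 + sqrt(966221)/3 ≈ 328.32)
(3746336 + v(-1570))/((865 + 593)**2 + V) = (3746336 - 1238)/((865 + 593)**2 + (2/3 + sqrt(966221)/3)) = 3745098/(1458**2 + (2/3 + sqrt(966221)/3)) = 3745098/(2125764 + (2/3 + sqrt(966221)/3)) = 3745098/(6377294/3 + sqrt(966221)/3)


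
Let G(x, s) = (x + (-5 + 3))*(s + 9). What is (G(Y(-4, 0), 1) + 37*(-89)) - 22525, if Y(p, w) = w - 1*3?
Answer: -25868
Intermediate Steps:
Y(p, w) = -3 + w (Y(p, w) = w - 3 = -3 + w)
G(x, s) = (-2 + x)*(9 + s) (G(x, s) = (x - 2)*(9 + s) = (-2 + x)*(9 + s))
(G(Y(-4, 0), 1) + 37*(-89)) - 22525 = ((-18 - 2*1 + 9*(-3 + 0) + 1*(-3 + 0)) + 37*(-89)) - 22525 = ((-18 - 2 + 9*(-3) + 1*(-3)) - 3293) - 22525 = ((-18 - 2 - 27 - 3) - 3293) - 22525 = (-50 - 3293) - 22525 = -3343 - 22525 = -25868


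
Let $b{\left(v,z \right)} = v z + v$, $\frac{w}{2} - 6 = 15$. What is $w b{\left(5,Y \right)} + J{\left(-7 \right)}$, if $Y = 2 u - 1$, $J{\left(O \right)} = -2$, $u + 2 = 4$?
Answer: $838$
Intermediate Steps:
$w = 42$ ($w = 12 + 2 \cdot 15 = 12 + 30 = 42$)
$u = 2$ ($u = -2 + 4 = 2$)
$Y = 3$ ($Y = 2 \cdot 2 - 1 = 4 - 1 = 3$)
$b{\left(v,z \right)} = v + v z$
$w b{\left(5,Y \right)} + J{\left(-7 \right)} = 42 \cdot 5 \left(1 + 3\right) - 2 = 42 \cdot 5 \cdot 4 - 2 = 42 \cdot 20 - 2 = 840 - 2 = 838$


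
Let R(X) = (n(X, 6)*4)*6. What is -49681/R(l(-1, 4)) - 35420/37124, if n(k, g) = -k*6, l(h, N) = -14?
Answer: -478941041/18710496 ≈ -25.597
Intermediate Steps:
n(k, g) = -6*k
R(X) = -144*X (R(X) = (-6*X*4)*6 = -24*X*6 = -144*X)
-49681/R(l(-1, 4)) - 35420/37124 = -49681/((-144*(-14))) - 35420/37124 = -49681/2016 - 35420*1/37124 = -49681*1/2016 - 8855/9281 = -49681/2016 - 8855/9281 = -478941041/18710496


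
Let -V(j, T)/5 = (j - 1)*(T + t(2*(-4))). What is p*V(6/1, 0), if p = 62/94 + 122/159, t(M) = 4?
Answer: -1066300/7473 ≈ -142.69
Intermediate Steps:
V(j, T) = -5*(-1 + j)*(4 + T) (V(j, T) = -5*(j - 1)*(T + 4) = -5*(-1 + j)*(4 + T))
p = 10663/7473 (p = 62*(1/94) + 122*(1/159) = 31/47 + 122/159 = 10663/7473 ≈ 1.4269)
p*V(6/1, 0) = 10663*(20 - 120/1 + 5*0 - 5*0*6/1)/7473 = 10663*(20 - 120 + 0 - 5*0*6*1)/7473 = 10663*(20 - 20*6 + 0 - 5*0*6)/7473 = 10663*(20 - 120 + 0 + 0)/7473 = (10663/7473)*(-100) = -1066300/7473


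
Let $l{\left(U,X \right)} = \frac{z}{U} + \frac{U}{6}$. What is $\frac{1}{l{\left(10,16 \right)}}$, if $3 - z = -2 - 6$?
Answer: $\frac{30}{83} \approx 0.36145$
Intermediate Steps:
$z = 11$ ($z = 3 - \left(-2 - 6\right) = 3 - -8 = 3 + 8 = 11$)
$l{\left(U,X \right)} = \frac{11}{U} + \frac{U}{6}$
$\frac{1}{l{\left(10,16 \right)}} = \frac{1}{\frac{11}{10} + \frac{1}{6} \cdot 10} = \frac{1}{11 \cdot \frac{1}{10} + \frac{5}{3}} = \frac{1}{\frac{11}{10} + \frac{5}{3}} = \frac{1}{\frac{83}{30}} = \frac{30}{83}$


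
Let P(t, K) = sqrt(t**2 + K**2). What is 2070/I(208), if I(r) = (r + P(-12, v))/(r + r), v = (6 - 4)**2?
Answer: 1865760/449 - 35880*sqrt(10)/449 ≈ 3902.7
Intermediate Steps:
v = 4 (v = 2**2 = 4)
P(t, K) = sqrt(K**2 + t**2)
I(r) = (r + 4*sqrt(10))/(2*r) (I(r) = (r + sqrt(4**2 + (-12)**2))/(r + r) = (r + sqrt(16 + 144))/((2*r)) = (r + sqrt(160))*(1/(2*r)) = (r + 4*sqrt(10))*(1/(2*r)) = (r + 4*sqrt(10))/(2*r))
2070/I(208) = 2070/(((1/2)*(208 + 4*sqrt(10))/208)) = 2070/(((1/2)*(1/208)*(208 + 4*sqrt(10)))) = 2070/(1/2 + sqrt(10)/104)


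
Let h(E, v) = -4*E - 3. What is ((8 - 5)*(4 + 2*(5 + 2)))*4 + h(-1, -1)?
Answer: 217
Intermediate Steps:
h(E, v) = -3 - 4*E
((8 - 5)*(4 + 2*(5 + 2)))*4 + h(-1, -1) = ((8 - 5)*(4 + 2*(5 + 2)))*4 + (-3 - 4*(-1)) = (3*(4 + 2*7))*4 + (-3 + 4) = (3*(4 + 14))*4 + 1 = (3*18)*4 + 1 = 54*4 + 1 = 216 + 1 = 217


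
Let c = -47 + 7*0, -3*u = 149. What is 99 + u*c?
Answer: 7300/3 ≈ 2433.3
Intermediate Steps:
u = -149/3 (u = -⅓*149 = -149/3 ≈ -49.667)
c = -47 (c = -47 + 0 = -47)
99 + u*c = 99 - 149/3*(-47) = 99 + 7003/3 = 7300/3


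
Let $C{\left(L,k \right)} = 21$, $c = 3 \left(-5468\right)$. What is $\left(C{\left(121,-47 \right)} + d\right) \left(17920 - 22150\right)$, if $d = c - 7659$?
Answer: $101697660$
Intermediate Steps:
$c = -16404$
$d = -24063$ ($d = -16404 - 7659 = -24063$)
$\left(C{\left(121,-47 \right)} + d\right) \left(17920 - 22150\right) = \left(21 - 24063\right) \left(17920 - 22150\right) = \left(-24042\right) \left(-4230\right) = 101697660$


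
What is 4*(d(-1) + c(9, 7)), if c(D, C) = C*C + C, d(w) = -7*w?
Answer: 252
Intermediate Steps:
c(D, C) = C + C² (c(D, C) = C² + C = C + C²)
4*(d(-1) + c(9, 7)) = 4*(-7*(-1) + 7*(1 + 7)) = 4*(7 + 7*8) = 4*(7 + 56) = 4*63 = 252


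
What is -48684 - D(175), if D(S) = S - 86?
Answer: -48773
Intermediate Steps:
D(S) = -86 + S
-48684 - D(175) = -48684 - (-86 + 175) = -48684 - 1*89 = -48684 - 89 = -48773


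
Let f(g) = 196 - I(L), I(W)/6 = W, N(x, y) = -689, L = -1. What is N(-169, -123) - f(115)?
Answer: -891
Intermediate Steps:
I(W) = 6*W
f(g) = 202 (f(g) = 196 - 6*(-1) = 196 - 1*(-6) = 196 + 6 = 202)
N(-169, -123) - f(115) = -689 - 1*202 = -689 - 202 = -891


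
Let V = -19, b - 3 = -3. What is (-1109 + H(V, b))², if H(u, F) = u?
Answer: 1272384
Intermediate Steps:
b = 0 (b = 3 - 3 = 0)
(-1109 + H(V, b))² = (-1109 - 19)² = (-1128)² = 1272384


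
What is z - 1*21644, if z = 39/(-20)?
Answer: -432919/20 ≈ -21646.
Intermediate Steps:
z = -39/20 (z = -1/20*39 = -39/20 ≈ -1.9500)
z - 1*21644 = -39/20 - 1*21644 = -39/20 - 21644 = -432919/20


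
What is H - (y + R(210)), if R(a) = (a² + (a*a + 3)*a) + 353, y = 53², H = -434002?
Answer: -9742894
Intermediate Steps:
y = 2809
R(a) = 353 + a² + a*(3 + a²) (R(a) = (a² + (a² + 3)*a) + 353 = (a² + (3 + a²)*a) + 353 = (a² + a*(3 + a²)) + 353 = 353 + a² + a*(3 + a²))
H - (y + R(210)) = -434002 - (2809 + (353 + 210² + 210³ + 3*210)) = -434002 - (2809 + (353 + 44100 + 9261000 + 630)) = -434002 - (2809 + 9306083) = -434002 - 1*9308892 = -434002 - 9308892 = -9742894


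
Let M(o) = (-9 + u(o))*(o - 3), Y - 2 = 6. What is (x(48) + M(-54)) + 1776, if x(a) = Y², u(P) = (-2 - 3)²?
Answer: 928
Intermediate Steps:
Y = 8 (Y = 2 + 6 = 8)
u(P) = 25 (u(P) = (-5)² = 25)
M(o) = -48 + 16*o (M(o) = (-9 + 25)*(o - 3) = 16*(-3 + o) = -48 + 16*o)
x(a) = 64 (x(a) = 8² = 64)
(x(48) + M(-54)) + 1776 = (64 + (-48 + 16*(-54))) + 1776 = (64 + (-48 - 864)) + 1776 = (64 - 912) + 1776 = -848 + 1776 = 928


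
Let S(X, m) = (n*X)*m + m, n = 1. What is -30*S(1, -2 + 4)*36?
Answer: -4320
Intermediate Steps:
S(X, m) = m + X*m (S(X, m) = (1*X)*m + m = X*m + m = m + X*m)
-30*S(1, -2 + 4)*36 = -30*(-2 + 4)*(1 + 1)*36 = -60*2*36 = -30*4*36 = -120*36 = -4320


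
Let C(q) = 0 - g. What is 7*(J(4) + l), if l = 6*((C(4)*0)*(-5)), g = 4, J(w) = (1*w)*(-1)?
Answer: -28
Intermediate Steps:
J(w) = -w (J(w) = w*(-1) = -w)
C(q) = -4 (C(q) = 0 - 1*4 = 0 - 4 = -4)
l = 0 (l = 6*(-4*0*(-5)) = 6*(0*(-5)) = 6*0 = 0)
7*(J(4) + l) = 7*(-1*4 + 0) = 7*(-4 + 0) = 7*(-4) = -28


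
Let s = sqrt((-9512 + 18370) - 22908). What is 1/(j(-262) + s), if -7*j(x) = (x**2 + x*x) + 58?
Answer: -480711/9432306083 - 245*I*sqrt(562)/18864612166 ≈ -5.0964e-5 - 3.0788e-7*I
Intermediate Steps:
s = 5*I*sqrt(562) (s = sqrt(8858 - 22908) = sqrt(-14050) = 5*I*sqrt(562) ≈ 118.53*I)
j(x) = -58/7 - 2*x**2/7 (j(x) = -((x**2 + x*x) + 58)/7 = -((x**2 + x**2) + 58)/7 = -(2*x**2 + 58)/7 = -(58 + 2*x**2)/7 = -58/7 - 2*x**2/7)
1/(j(-262) + s) = 1/((-58/7 - 2/7*(-262)**2) + 5*I*sqrt(562)) = 1/((-58/7 - 2/7*68644) + 5*I*sqrt(562)) = 1/((-58/7 - 137288/7) + 5*I*sqrt(562)) = 1/(-137346/7 + 5*I*sqrt(562))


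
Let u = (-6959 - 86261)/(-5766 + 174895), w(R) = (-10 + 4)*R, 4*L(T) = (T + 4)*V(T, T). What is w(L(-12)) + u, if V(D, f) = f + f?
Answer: -48802372/169129 ≈ -288.55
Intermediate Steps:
V(D, f) = 2*f
L(T) = T*(4 + T)/2 (L(T) = ((T + 4)*(2*T))/4 = ((4 + T)*(2*T))/4 = (2*T*(4 + T))/4 = T*(4 + T)/2)
w(R) = -6*R
u = -93220/169129 ≈ -0.55118
w(L(-12)) + u = -3*(-12)*(4 - 12) - 93220/169129 = -3*(-12)*(-8) - 93220/169129 = -6*48 - 93220/169129 = -288 - 93220/169129 = -48802372/169129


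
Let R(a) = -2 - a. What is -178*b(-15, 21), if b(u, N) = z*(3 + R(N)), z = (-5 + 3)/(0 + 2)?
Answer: -3560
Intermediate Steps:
z = -1 (z = -2/2 = -2*1/2 = -1)
b(u, N) = -1 + N (b(u, N) = -(3 + (-2 - N)) = -(1 - N) = -1 + N)
-178*b(-15, 21) = -178*(-1 + 21) = -178*20 = -3560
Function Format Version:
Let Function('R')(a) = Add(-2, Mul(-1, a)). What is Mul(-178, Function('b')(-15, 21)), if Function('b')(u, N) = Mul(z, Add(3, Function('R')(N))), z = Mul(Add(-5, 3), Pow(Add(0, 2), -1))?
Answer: -3560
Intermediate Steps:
z = -1 (z = Mul(-2, Pow(2, -1)) = Mul(-2, Rational(1, 2)) = -1)
Function('b')(u, N) = Add(-1, N) (Function('b')(u, N) = Mul(-1, Add(3, Add(-2, Mul(-1, N)))) = Mul(-1, Add(1, Mul(-1, N))) = Add(-1, N))
Mul(-178, Function('b')(-15, 21)) = Mul(-178, Add(-1, 21)) = Mul(-178, 20) = -3560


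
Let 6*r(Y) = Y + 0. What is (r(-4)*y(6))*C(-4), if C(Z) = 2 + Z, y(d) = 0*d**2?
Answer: 0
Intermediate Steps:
y(d) = 0
r(Y) = Y/6 (r(Y) = (Y + 0)/6 = Y/6)
(r(-4)*y(6))*C(-4) = (((1/6)*(-4))*0)*(2 - 4) = -2/3*0*(-2) = 0*(-2) = 0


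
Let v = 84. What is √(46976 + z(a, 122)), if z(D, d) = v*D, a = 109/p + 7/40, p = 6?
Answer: √4851670/10 ≈ 220.27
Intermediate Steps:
a = 2201/120 (a = 109/6 + 7/40 = 2201/120 ≈ 18.342)
z(D, d) = 84*D
√(46976 + z(a, 122)) = √(46976 + 84*(2201/120)) = √(46976 + 15407/10) = √(485167/10) = √4851670/10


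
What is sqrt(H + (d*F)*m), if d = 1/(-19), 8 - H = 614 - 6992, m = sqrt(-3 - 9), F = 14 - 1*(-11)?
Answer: sqrt(2305346 - 950*I*sqrt(3))/19 ≈ 79.912 - 0.028519*I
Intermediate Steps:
F = 25 (F = 14 + 11 = 25)
m = 2*I*sqrt(3) (m = sqrt(-12) = 2*I*sqrt(3) ≈ 3.4641*I)
H = 6386 (H = 8 - (614 - 6992) = 8 - 1*(-6378) = 8 + 6378 = 6386)
d = -1/19 ≈ -0.052632
sqrt(H + (d*F)*m) = sqrt(6386 + (-1/19*25)*(2*I*sqrt(3))) = sqrt(6386 - 50*I*sqrt(3)/19)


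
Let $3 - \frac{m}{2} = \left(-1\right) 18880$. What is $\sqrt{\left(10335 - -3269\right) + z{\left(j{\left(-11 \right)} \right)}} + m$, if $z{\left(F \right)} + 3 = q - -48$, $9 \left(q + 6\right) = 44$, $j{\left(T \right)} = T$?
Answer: $37766 + \frac{\sqrt{122831}}{3} \approx 37883.0$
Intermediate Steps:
$q = - \frac{10}{9}$ ($q = -6 + \frac{1}{9} \cdot 44 = -6 + \frac{44}{9} = - \frac{10}{9} \approx -1.1111$)
$z{\left(F \right)} = \frac{395}{9}$ ($z{\left(F \right)} = -3 - - \frac{422}{9} = -3 + \left(- \frac{10}{9} + 48\right) = -3 + \frac{422}{9} = \frac{395}{9}$)
$m = 37766$ ($m = 6 - 2 \left(\left(-1\right) 18880\right) = 6 - -37760 = 6 + 37760 = 37766$)
$\sqrt{\left(10335 - -3269\right) + z{\left(j{\left(-11 \right)} \right)}} + m = \sqrt{\left(10335 - -3269\right) + \frac{395}{9}} + 37766 = \sqrt{\left(10335 + 3269\right) + \frac{395}{9}} + 37766 = \sqrt{13604 + \frac{395}{9}} + 37766 = \sqrt{\frac{122831}{9}} + 37766 = \frac{\sqrt{122831}}{3} + 37766 = 37766 + \frac{\sqrt{122831}}{3}$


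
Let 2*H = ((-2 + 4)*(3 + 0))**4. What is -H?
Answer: -648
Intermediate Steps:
H = 648 (H = ((-2 + 4)*(3 + 0))**4/2 = (2*3)**4/2 = (1/2)*6**4 = (1/2)*1296 = 648)
-H = -1*648 = -648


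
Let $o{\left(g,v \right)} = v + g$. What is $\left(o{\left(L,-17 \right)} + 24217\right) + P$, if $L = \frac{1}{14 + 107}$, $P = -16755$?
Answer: $\frac{900846}{121} \approx 7445.0$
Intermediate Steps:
$L = \frac{1}{121} \approx 0.0082645$
$o{\left(g,v \right)} = g + v$
$\left(o{\left(L,-17 \right)} + 24217\right) + P = \left(\left(\frac{1}{121} - 17\right) + 24217\right) - 16755 = \left(- \frac{2056}{121} + 24217\right) - 16755 = \frac{2928201}{121} - 16755 = \frac{900846}{121}$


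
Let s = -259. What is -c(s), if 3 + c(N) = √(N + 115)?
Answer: 3 - 12*I ≈ 3.0 - 12.0*I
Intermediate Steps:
c(N) = -3 + √(115 + N) (c(N) = -3 + √(N + 115) = -3 + √(115 + N))
-c(s) = -(-3 + √(115 - 259)) = -(-3 + √(-144)) = -(-3 + 12*I) = 3 - 12*I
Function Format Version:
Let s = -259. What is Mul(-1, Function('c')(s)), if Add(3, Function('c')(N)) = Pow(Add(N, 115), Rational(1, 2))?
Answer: Add(3, Mul(-12, I)) ≈ Add(3.0000, Mul(-12.000, I))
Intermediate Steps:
Function('c')(N) = Add(-3, Pow(Add(115, N), Rational(1, 2))) (Function('c')(N) = Add(-3, Pow(Add(N, 115), Rational(1, 2))) = Add(-3, Pow(Add(115, N), Rational(1, 2))))
Mul(-1, Function('c')(s)) = Mul(-1, Add(-3, Pow(Add(115, -259), Rational(1, 2)))) = Mul(-1, Add(-3, Pow(-144, Rational(1, 2)))) = Mul(-1, Add(-3, Mul(12, I))) = Add(3, Mul(-12, I))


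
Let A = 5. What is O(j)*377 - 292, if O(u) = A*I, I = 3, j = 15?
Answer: 5363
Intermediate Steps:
O(u) = 15 (O(u) = 5*3 = 15)
O(j)*377 - 292 = 15*377 - 292 = 5655 - 292 = 5363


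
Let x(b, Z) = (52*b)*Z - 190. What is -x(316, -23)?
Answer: 378126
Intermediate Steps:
x(b, Z) = -190 + 52*Z*b (x(b, Z) = 52*Z*b - 190 = -190 + 52*Z*b)
-x(316, -23) = -(-190 + 52*(-23)*316) = -(-190 - 377936) = -1*(-378126) = 378126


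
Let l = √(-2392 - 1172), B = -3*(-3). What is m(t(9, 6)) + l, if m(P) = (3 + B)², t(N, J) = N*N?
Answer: 144 + 18*I*√11 ≈ 144.0 + 59.699*I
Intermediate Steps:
B = 9
t(N, J) = N²
m(P) = 144 (m(P) = (3 + 9)² = 12² = 144)
l = 18*I*√11 (l = √(-3564) = 18*I*√11 ≈ 59.699*I)
m(t(9, 6)) + l = 144 + 18*I*√11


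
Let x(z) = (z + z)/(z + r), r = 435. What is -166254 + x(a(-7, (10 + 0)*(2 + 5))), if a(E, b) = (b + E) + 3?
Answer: -27764374/167 ≈ -1.6625e+5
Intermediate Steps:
a(E, b) = 3 + E + b (a(E, b) = (E + b) + 3 = 3 + E + b)
x(z) = 2*z/(435 + z) (x(z) = (z + z)/(z + 435) = (2*z)/(435 + z) = 2*z/(435 + z))
-166254 + x(a(-7, (10 + 0)*(2 + 5))) = -166254 + 2*(3 - 7 + (10 + 0)*(2 + 5))/(435 + (3 - 7 + (10 + 0)*(2 + 5))) = -166254 + 2*(3 - 7 + 10*7)/(435 + (3 - 7 + 10*7)) = -166254 + 2*(3 - 7 + 70)/(435 + (3 - 7 + 70)) = -166254 + 2*66/(435 + 66) = -166254 + 2*66/501 = -166254 + 2*66*(1/501) = -166254 + 44/167 = -27764374/167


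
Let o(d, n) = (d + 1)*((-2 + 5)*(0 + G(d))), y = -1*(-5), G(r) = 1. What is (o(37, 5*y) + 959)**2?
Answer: 1151329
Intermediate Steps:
y = 5
o(d, n) = 3 + 3*d (o(d, n) = (d + 1)*((-2 + 5)*(0 + 1)) = (1 + d)*(3*1) = (1 + d)*3 = 3 + 3*d)
(o(37, 5*y) + 959)**2 = ((3 + 3*37) + 959)**2 = ((3 + 111) + 959)**2 = (114 + 959)**2 = 1073**2 = 1151329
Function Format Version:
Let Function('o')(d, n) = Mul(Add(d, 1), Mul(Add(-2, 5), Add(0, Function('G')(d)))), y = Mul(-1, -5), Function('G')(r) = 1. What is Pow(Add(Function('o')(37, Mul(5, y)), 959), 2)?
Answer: 1151329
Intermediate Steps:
y = 5
Function('o')(d, n) = Add(3, Mul(3, d)) (Function('o')(d, n) = Mul(Add(d, 1), Mul(Add(-2, 5), Add(0, 1))) = Mul(Add(1, d), Mul(3, 1)) = Mul(Add(1, d), 3) = Add(3, Mul(3, d)))
Pow(Add(Function('o')(37, Mul(5, y)), 959), 2) = Pow(Add(Add(3, Mul(3, 37)), 959), 2) = Pow(Add(Add(3, 111), 959), 2) = Pow(Add(114, 959), 2) = Pow(1073, 2) = 1151329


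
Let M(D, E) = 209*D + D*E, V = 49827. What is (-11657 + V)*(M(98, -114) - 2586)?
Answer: 256655080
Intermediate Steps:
(-11657 + V)*(M(98, -114) - 2586) = (-11657 + 49827)*(98*(209 - 114) - 2586) = 38170*(98*95 - 2586) = 38170*(9310 - 2586) = 38170*6724 = 256655080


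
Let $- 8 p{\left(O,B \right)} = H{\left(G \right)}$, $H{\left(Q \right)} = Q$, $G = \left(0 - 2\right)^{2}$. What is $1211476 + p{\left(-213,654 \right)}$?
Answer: $\frac{2422951}{2} \approx 1.2115 \cdot 10^{6}$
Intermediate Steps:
$G = 4$ ($G = \left(-2\right)^{2} = 4$)
$p{\left(O,B \right)} = - \frac{1}{2}$ ($p{\left(O,B \right)} = \left(- \frac{1}{8}\right) 4 = - \frac{1}{2}$)
$1211476 + p{\left(-213,654 \right)} = 1211476 - \frac{1}{2} = \frac{2422951}{2}$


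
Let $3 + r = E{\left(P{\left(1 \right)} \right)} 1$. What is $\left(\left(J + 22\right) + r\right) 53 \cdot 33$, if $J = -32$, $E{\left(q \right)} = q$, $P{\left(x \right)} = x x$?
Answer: $-20988$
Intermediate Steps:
$P{\left(x \right)} = x^{2}$
$r = -2$ ($r = -3 + 1^{2} \cdot 1 = -3 + 1 \cdot 1 = -3 + 1 = -2$)
$\left(\left(J + 22\right) + r\right) 53 \cdot 33 = \left(\left(-32 + 22\right) - 2\right) 53 \cdot 33 = \left(-10 - 2\right) 53 \cdot 33 = \left(-12\right) 53 \cdot 33 = \left(-636\right) 33 = -20988$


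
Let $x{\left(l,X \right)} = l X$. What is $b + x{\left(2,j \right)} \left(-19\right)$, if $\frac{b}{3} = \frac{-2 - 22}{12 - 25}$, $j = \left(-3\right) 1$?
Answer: $\frac{1554}{13} \approx 119.54$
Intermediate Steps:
$j = -3$
$x{\left(l,X \right)} = X l$
$b = \frac{72}{13}$ ($b = 3 \frac{-2 - 22}{12 - 25} = 3 \left(- \frac{24}{-13}\right) = 3 \left(\left(-24\right) \left(- \frac{1}{13}\right)\right) = 3 \cdot \frac{24}{13} = \frac{72}{13} \approx 5.5385$)
$b + x{\left(2,j \right)} \left(-19\right) = \frac{72}{13} + \left(-3\right) 2 \left(-19\right) = \frac{72}{13} - -114 = \frac{72}{13} + 114 = \frac{1554}{13}$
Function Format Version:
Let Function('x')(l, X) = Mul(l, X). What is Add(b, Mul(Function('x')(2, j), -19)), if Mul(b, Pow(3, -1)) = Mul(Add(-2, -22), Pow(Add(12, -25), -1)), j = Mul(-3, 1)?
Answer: Rational(1554, 13) ≈ 119.54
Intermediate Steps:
j = -3
Function('x')(l, X) = Mul(X, l)
b = Rational(72, 13) (b = Mul(3, Mul(Add(-2, -22), Pow(Add(12, -25), -1))) = Mul(3, Mul(-24, Pow(-13, -1))) = Mul(3, Mul(-24, Rational(-1, 13))) = Mul(3, Rational(24, 13)) = Rational(72, 13) ≈ 5.5385)
Add(b, Mul(Function('x')(2, j), -19)) = Add(Rational(72, 13), Mul(Mul(-3, 2), -19)) = Add(Rational(72, 13), Mul(-6, -19)) = Add(Rational(72, 13), 114) = Rational(1554, 13)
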